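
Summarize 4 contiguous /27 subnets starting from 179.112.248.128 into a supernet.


Original prefix: /27
Number of subnets: 4 = 2^2
New prefix = 27 - 2 = 25
Supernet: 179.112.248.128/25


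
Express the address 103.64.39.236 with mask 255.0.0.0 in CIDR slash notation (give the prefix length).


Binary: 11111111.00000000.00000000.00000000
Count leading 1s
Prefix: /8


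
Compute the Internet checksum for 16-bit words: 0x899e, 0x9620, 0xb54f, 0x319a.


Sum all words (with carry folding):
+ 0x899e = 0x899e
+ 0x9620 = 0x1fbf
+ 0xb54f = 0xd50e
+ 0x319a = 0x06a9
One's complement: ~0x06a9
Checksum = 0xf956


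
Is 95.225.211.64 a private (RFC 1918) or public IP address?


RFC 1918 private ranges:
  10.0.0.0/8 (10.0.0.0 - 10.255.255.255)
  172.16.0.0/12 (172.16.0.0 - 172.31.255.255)
  192.168.0.0/16 (192.168.0.0 - 192.168.255.255)
Public (not in any RFC 1918 range)


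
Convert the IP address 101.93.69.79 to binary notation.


101 = 01100101
93 = 01011101
69 = 01000101
79 = 01001111
Binary: 01100101.01011101.01000101.01001111


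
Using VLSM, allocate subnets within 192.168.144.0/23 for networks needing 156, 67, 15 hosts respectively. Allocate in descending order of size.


156 hosts -> /24 (254 usable): 192.168.144.0/24
67 hosts -> /25 (126 usable): 192.168.145.0/25
15 hosts -> /27 (30 usable): 192.168.145.128/27
Allocation: 192.168.144.0/24 (156 hosts, 254 usable); 192.168.145.0/25 (67 hosts, 126 usable); 192.168.145.128/27 (15 hosts, 30 usable)


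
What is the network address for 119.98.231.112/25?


IP:   01110111.01100010.11100111.01110000
Mask: 11111111.11111111.11111111.10000000
AND operation:
Net:  01110111.01100010.11100111.00000000
Network: 119.98.231.0/25


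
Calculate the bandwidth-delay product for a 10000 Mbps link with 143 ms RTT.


BDP = bandwidth * RTT
= 10000 Mbps * 143 ms
= 10000 * 1e6 * 143 / 1000 bits
= 1430000000 bits
= 178750000 bytes
= 174560.5469 KB
BDP = 1430000000 bits (178750000 bytes)


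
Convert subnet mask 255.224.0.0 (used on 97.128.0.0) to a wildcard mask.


Subnet mask: 255.224.0.0
Wildcard = 255.255.255.255 - subnet mask
255 - 255 = 0
255 - 224 = 31
255 - 0 = 255
255 - 0 = 255
Wildcard: 0.31.255.255


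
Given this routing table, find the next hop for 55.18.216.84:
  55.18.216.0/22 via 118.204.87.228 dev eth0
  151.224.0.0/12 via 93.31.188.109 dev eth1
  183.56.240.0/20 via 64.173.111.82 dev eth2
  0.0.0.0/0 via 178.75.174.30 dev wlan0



Longest prefix match for 55.18.216.84:
  /22 55.18.216.0: MATCH
  /12 151.224.0.0: no
  /20 183.56.240.0: no
  /0 0.0.0.0: MATCH
Selected: next-hop 118.204.87.228 via eth0 (matched /22)


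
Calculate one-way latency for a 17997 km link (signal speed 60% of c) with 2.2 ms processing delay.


Speed = 0.6 * 3e5 km/s = 180000 km/s
Propagation delay = 17997 / 180000 = 0.1 s = 99.9833 ms
Processing delay = 2.2 ms
Total one-way latency = 102.1833 ms


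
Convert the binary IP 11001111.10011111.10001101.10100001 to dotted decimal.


11001111 = 207
10011111 = 159
10001101 = 141
10100001 = 161
IP: 207.159.141.161


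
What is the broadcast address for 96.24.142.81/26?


Network: 96.24.142.64/26
Host bits = 6
Set all host bits to 1:
Broadcast: 96.24.142.127


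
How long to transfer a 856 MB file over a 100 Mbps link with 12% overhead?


Effective throughput = 100 * (1 - 12/100) = 88 Mbps
File size in Mb = 856 * 8 = 6848 Mb
Time = 6848 / 88
Time = 77.8182 seconds


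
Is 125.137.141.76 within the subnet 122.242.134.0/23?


Subnet network: 122.242.134.0
Test IP AND mask: 125.137.140.0
No, 125.137.141.76 is not in 122.242.134.0/23


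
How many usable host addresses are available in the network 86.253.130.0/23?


Host bits = 32 - 23 = 9
Total addresses = 2^9 = 512
Usable = total - 2 (network and broadcast)
Usable hosts: 510


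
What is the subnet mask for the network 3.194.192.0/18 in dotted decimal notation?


/18 means 18 network bits, 14 host bits
Binary: 11111111111111111100000000000000
Mask: 255.255.192.0


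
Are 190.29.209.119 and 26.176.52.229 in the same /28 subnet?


Mask: 255.255.255.240
190.29.209.119 AND mask = 190.29.209.112
26.176.52.229 AND mask = 26.176.52.224
No, different subnets (190.29.209.112 vs 26.176.52.224)


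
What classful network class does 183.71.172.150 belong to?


First octet: 183
Binary: 10110111
10xxxxxx -> Class B (128-191)
Class B, default mask 255.255.0.0 (/16)


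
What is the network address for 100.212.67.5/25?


IP:   01100100.11010100.01000011.00000101
Mask: 11111111.11111111.11111111.10000000
AND operation:
Net:  01100100.11010100.01000011.00000000
Network: 100.212.67.0/25


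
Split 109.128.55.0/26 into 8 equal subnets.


New prefix = 26 + 3 = 29
Each subnet has 8 addresses
  109.128.55.0/29
  109.128.55.8/29
  109.128.55.16/29
  109.128.55.24/29
  109.128.55.32/29
  109.128.55.40/29
  109.128.55.48/29
  109.128.55.56/29
Subnets: 109.128.55.0/29, 109.128.55.8/29, 109.128.55.16/29, 109.128.55.24/29, 109.128.55.32/29, 109.128.55.40/29, 109.128.55.48/29, 109.128.55.56/29


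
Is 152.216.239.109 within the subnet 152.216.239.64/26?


Subnet network: 152.216.239.64
Test IP AND mask: 152.216.239.64
Yes, 152.216.239.109 is in 152.216.239.64/26


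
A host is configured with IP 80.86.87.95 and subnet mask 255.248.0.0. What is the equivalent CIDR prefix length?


Binary: 11111111.11111000.00000000.00000000
Count leading 1s
Prefix: /13


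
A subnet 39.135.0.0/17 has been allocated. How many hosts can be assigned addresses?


Host bits = 32 - 17 = 15
Total addresses = 2^15 = 32768
Usable = total - 2 (network and broadcast)
Usable hosts: 32766


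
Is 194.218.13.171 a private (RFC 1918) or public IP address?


RFC 1918 private ranges:
  10.0.0.0/8 (10.0.0.0 - 10.255.255.255)
  172.16.0.0/12 (172.16.0.0 - 172.31.255.255)
  192.168.0.0/16 (192.168.0.0 - 192.168.255.255)
Public (not in any RFC 1918 range)


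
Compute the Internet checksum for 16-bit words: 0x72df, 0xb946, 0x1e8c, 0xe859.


Sum all words (with carry folding):
+ 0x72df = 0x72df
+ 0xb946 = 0x2c26
+ 0x1e8c = 0x4ab2
+ 0xe859 = 0x330c
One's complement: ~0x330c
Checksum = 0xccf3


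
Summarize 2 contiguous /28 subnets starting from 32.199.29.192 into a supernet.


Original prefix: /28
Number of subnets: 2 = 2^1
New prefix = 28 - 1 = 27
Supernet: 32.199.29.192/27


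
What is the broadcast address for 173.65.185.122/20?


Network: 173.65.176.0/20
Host bits = 12
Set all host bits to 1:
Broadcast: 173.65.191.255


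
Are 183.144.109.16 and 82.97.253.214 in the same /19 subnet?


Mask: 255.255.224.0
183.144.109.16 AND mask = 183.144.96.0
82.97.253.214 AND mask = 82.97.224.0
No, different subnets (183.144.96.0 vs 82.97.224.0)


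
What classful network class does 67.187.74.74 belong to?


First octet: 67
Binary: 01000011
0xxxxxxx -> Class A (1-126)
Class A, default mask 255.0.0.0 (/8)


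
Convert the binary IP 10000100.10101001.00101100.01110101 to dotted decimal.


10000100 = 132
10101001 = 169
00101100 = 44
01110101 = 117
IP: 132.169.44.117


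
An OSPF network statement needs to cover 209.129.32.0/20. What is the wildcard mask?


Subnet mask: 255.255.240.0
Wildcard = 255.255.255.255 - subnet mask
255 - 255 = 0
255 - 255 = 0
255 - 240 = 15
255 - 0 = 255
Wildcard: 0.0.15.255


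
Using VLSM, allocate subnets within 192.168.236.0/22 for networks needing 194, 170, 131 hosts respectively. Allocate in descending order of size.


194 hosts -> /24 (254 usable): 192.168.236.0/24
170 hosts -> /24 (254 usable): 192.168.237.0/24
131 hosts -> /24 (254 usable): 192.168.238.0/24
Allocation: 192.168.236.0/24 (194 hosts, 254 usable); 192.168.237.0/24 (170 hosts, 254 usable); 192.168.238.0/24 (131 hosts, 254 usable)


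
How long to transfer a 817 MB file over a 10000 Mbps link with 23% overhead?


Effective throughput = 10000 * (1 - 23/100) = 7700 Mbps
File size in Mb = 817 * 8 = 6536 Mb
Time = 6536 / 7700
Time = 0.8488 seconds


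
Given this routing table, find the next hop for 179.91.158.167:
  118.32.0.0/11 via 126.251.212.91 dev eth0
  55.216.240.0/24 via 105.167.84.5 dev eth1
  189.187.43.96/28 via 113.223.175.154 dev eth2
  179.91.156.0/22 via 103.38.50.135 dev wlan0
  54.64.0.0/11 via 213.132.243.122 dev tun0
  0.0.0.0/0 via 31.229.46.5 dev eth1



Longest prefix match for 179.91.158.167:
  /11 118.32.0.0: no
  /24 55.216.240.0: no
  /28 189.187.43.96: no
  /22 179.91.156.0: MATCH
  /11 54.64.0.0: no
  /0 0.0.0.0: MATCH
Selected: next-hop 103.38.50.135 via wlan0 (matched /22)


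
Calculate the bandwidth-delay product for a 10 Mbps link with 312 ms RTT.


BDP = bandwidth * RTT
= 10 Mbps * 312 ms
= 10 * 1e6 * 312 / 1000 bits
= 3120000 bits
= 390000 bytes
= 380.8594 KB
BDP = 3120000 bits (390000 bytes)


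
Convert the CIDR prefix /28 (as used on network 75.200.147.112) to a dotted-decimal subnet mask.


/28 means 28 network bits, 4 host bits
Binary: 11111111111111111111111111110000
Mask: 255.255.255.240


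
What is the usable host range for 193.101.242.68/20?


Network: 193.101.240.0
Broadcast: 193.101.255.255
First usable = network + 1
Last usable = broadcast - 1
Range: 193.101.240.1 to 193.101.255.254


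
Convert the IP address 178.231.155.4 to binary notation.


178 = 10110010
231 = 11100111
155 = 10011011
4 = 00000100
Binary: 10110010.11100111.10011011.00000100


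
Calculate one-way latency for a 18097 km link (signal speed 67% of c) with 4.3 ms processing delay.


Speed = 0.67 * 3e5 km/s = 201000 km/s
Propagation delay = 18097 / 201000 = 0.09 s = 90.0348 ms
Processing delay = 4.3 ms
Total one-way latency = 94.3348 ms


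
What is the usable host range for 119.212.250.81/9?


Network: 119.128.0.0
Broadcast: 119.255.255.255
First usable = network + 1
Last usable = broadcast - 1
Range: 119.128.0.1 to 119.255.255.254


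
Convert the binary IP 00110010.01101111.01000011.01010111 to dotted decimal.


00110010 = 50
01101111 = 111
01000011 = 67
01010111 = 87
IP: 50.111.67.87


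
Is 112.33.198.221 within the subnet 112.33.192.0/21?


Subnet network: 112.33.192.0
Test IP AND mask: 112.33.192.0
Yes, 112.33.198.221 is in 112.33.192.0/21


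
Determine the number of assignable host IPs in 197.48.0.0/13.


Host bits = 32 - 13 = 19
Total addresses = 2^19 = 524288
Usable = total - 2 (network and broadcast)
Usable hosts: 524286


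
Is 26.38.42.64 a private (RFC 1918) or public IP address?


RFC 1918 private ranges:
  10.0.0.0/8 (10.0.0.0 - 10.255.255.255)
  172.16.0.0/12 (172.16.0.0 - 172.31.255.255)
  192.168.0.0/16 (192.168.0.0 - 192.168.255.255)
Public (not in any RFC 1918 range)


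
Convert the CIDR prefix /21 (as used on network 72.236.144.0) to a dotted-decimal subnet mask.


/21 means 21 network bits, 11 host bits
Binary: 11111111111111111111100000000000
Mask: 255.255.248.0


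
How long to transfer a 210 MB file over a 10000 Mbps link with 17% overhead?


Effective throughput = 10000 * (1 - 17/100) = 8300 Mbps
File size in Mb = 210 * 8 = 1680 Mb
Time = 1680 / 8300
Time = 0.2024 seconds


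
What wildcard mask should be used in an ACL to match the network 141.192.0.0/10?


Subnet mask: 255.192.0.0
Wildcard = 255.255.255.255 - subnet mask
255 - 255 = 0
255 - 192 = 63
255 - 0 = 255
255 - 0 = 255
Wildcard: 0.63.255.255


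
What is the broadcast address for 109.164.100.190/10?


Network: 109.128.0.0/10
Host bits = 22
Set all host bits to 1:
Broadcast: 109.191.255.255


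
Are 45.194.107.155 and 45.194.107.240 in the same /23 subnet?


Mask: 255.255.254.0
45.194.107.155 AND mask = 45.194.106.0
45.194.107.240 AND mask = 45.194.106.0
Yes, same subnet (45.194.106.0)


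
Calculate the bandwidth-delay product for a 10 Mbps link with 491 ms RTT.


BDP = bandwidth * RTT
= 10 Mbps * 491 ms
= 10 * 1e6 * 491 / 1000 bits
= 4910000 bits
= 613750 bytes
= 599.3652 KB
BDP = 4910000 bits (613750 bytes)


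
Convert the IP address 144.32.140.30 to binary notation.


144 = 10010000
32 = 00100000
140 = 10001100
30 = 00011110
Binary: 10010000.00100000.10001100.00011110


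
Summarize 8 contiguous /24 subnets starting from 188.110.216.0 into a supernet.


Original prefix: /24
Number of subnets: 8 = 2^3
New prefix = 24 - 3 = 21
Supernet: 188.110.216.0/21


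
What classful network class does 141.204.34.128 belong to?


First octet: 141
Binary: 10001101
10xxxxxx -> Class B (128-191)
Class B, default mask 255.255.0.0 (/16)


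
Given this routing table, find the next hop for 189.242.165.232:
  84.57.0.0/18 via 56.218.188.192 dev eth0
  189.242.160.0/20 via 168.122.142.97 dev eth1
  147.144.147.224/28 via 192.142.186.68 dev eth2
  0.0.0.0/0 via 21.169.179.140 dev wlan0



Longest prefix match for 189.242.165.232:
  /18 84.57.0.0: no
  /20 189.242.160.0: MATCH
  /28 147.144.147.224: no
  /0 0.0.0.0: MATCH
Selected: next-hop 168.122.142.97 via eth1 (matched /20)


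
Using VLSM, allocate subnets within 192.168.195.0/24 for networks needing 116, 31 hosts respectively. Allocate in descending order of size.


116 hosts -> /25 (126 usable): 192.168.195.0/25
31 hosts -> /26 (62 usable): 192.168.195.128/26
Allocation: 192.168.195.0/25 (116 hosts, 126 usable); 192.168.195.128/26 (31 hosts, 62 usable)


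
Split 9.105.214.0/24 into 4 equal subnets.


New prefix = 24 + 2 = 26
Each subnet has 64 addresses
  9.105.214.0/26
  9.105.214.64/26
  9.105.214.128/26
  9.105.214.192/26
Subnets: 9.105.214.0/26, 9.105.214.64/26, 9.105.214.128/26, 9.105.214.192/26


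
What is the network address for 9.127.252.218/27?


IP:   00001001.01111111.11111100.11011010
Mask: 11111111.11111111.11111111.11100000
AND operation:
Net:  00001001.01111111.11111100.11000000
Network: 9.127.252.192/27


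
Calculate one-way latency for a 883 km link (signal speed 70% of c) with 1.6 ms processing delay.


Speed = 0.7 * 3e5 km/s = 210000 km/s
Propagation delay = 883 / 210000 = 0.0042 s = 4.2048 ms
Processing delay = 1.6 ms
Total one-way latency = 5.8048 ms


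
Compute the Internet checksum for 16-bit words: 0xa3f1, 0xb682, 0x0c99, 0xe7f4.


Sum all words (with carry folding):
+ 0xa3f1 = 0xa3f1
+ 0xb682 = 0x5a74
+ 0x0c99 = 0x670d
+ 0xe7f4 = 0x4f02
One's complement: ~0x4f02
Checksum = 0xb0fd


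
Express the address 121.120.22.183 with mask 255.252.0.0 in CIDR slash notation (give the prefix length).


Binary: 11111111.11111100.00000000.00000000
Count leading 1s
Prefix: /14


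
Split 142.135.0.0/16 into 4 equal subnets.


New prefix = 16 + 2 = 18
Each subnet has 16384 addresses
  142.135.0.0/18
  142.135.64.0/18
  142.135.128.0/18
  142.135.192.0/18
Subnets: 142.135.0.0/18, 142.135.64.0/18, 142.135.128.0/18, 142.135.192.0/18


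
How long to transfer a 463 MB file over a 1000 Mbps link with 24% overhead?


Effective throughput = 1000 * (1 - 24/100) = 760 Mbps
File size in Mb = 463 * 8 = 3704 Mb
Time = 3704 / 760
Time = 4.8737 seconds


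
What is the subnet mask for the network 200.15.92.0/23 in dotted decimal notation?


/23 means 23 network bits, 9 host bits
Binary: 11111111111111111111111000000000
Mask: 255.255.254.0


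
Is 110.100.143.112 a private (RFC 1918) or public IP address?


RFC 1918 private ranges:
  10.0.0.0/8 (10.0.0.0 - 10.255.255.255)
  172.16.0.0/12 (172.16.0.0 - 172.31.255.255)
  192.168.0.0/16 (192.168.0.0 - 192.168.255.255)
Public (not in any RFC 1918 range)


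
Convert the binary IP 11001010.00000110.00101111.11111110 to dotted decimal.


11001010 = 202
00000110 = 6
00101111 = 47
11111110 = 254
IP: 202.6.47.254


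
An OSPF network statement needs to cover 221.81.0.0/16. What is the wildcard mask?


Subnet mask: 255.255.0.0
Wildcard = 255.255.255.255 - subnet mask
255 - 255 = 0
255 - 255 = 0
255 - 0 = 255
255 - 0 = 255
Wildcard: 0.0.255.255


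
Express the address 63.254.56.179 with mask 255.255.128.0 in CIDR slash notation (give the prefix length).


Binary: 11111111.11111111.10000000.00000000
Count leading 1s
Prefix: /17


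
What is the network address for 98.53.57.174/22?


IP:   01100010.00110101.00111001.10101110
Mask: 11111111.11111111.11111100.00000000
AND operation:
Net:  01100010.00110101.00111000.00000000
Network: 98.53.56.0/22


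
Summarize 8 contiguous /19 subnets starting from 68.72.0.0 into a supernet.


Original prefix: /19
Number of subnets: 8 = 2^3
New prefix = 19 - 3 = 16
Supernet: 68.72.0.0/16


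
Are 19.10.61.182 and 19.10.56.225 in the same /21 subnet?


Mask: 255.255.248.0
19.10.61.182 AND mask = 19.10.56.0
19.10.56.225 AND mask = 19.10.56.0
Yes, same subnet (19.10.56.0)


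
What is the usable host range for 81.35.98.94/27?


Network: 81.35.98.64
Broadcast: 81.35.98.95
First usable = network + 1
Last usable = broadcast - 1
Range: 81.35.98.65 to 81.35.98.94


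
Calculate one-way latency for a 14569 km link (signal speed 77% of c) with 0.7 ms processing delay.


Speed = 0.77 * 3e5 km/s = 231000 km/s
Propagation delay = 14569 / 231000 = 0.0631 s = 63.0693 ms
Processing delay = 0.7 ms
Total one-way latency = 63.7693 ms


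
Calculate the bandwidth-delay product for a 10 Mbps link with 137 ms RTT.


BDP = bandwidth * RTT
= 10 Mbps * 137 ms
= 10 * 1e6 * 137 / 1000 bits
= 1370000 bits
= 171250 bytes
= 167.2363 KB
BDP = 1370000 bits (171250 bytes)


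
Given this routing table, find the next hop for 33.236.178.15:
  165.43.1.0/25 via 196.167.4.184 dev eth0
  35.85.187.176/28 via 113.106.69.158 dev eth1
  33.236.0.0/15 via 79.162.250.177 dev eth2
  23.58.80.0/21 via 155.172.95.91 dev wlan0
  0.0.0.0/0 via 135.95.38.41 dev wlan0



Longest prefix match for 33.236.178.15:
  /25 165.43.1.0: no
  /28 35.85.187.176: no
  /15 33.236.0.0: MATCH
  /21 23.58.80.0: no
  /0 0.0.0.0: MATCH
Selected: next-hop 79.162.250.177 via eth2 (matched /15)


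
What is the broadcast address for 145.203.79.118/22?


Network: 145.203.76.0/22
Host bits = 10
Set all host bits to 1:
Broadcast: 145.203.79.255


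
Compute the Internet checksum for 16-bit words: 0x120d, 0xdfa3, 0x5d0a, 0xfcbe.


Sum all words (with carry folding):
+ 0x120d = 0x120d
+ 0xdfa3 = 0xf1b0
+ 0x5d0a = 0x4ebb
+ 0xfcbe = 0x4b7a
One's complement: ~0x4b7a
Checksum = 0xb485


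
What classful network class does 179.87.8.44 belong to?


First octet: 179
Binary: 10110011
10xxxxxx -> Class B (128-191)
Class B, default mask 255.255.0.0 (/16)


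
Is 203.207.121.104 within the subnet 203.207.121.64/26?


Subnet network: 203.207.121.64
Test IP AND mask: 203.207.121.64
Yes, 203.207.121.104 is in 203.207.121.64/26


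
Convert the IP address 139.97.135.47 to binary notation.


139 = 10001011
97 = 01100001
135 = 10000111
47 = 00101111
Binary: 10001011.01100001.10000111.00101111


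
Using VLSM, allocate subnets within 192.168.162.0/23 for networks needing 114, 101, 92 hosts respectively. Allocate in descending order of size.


114 hosts -> /25 (126 usable): 192.168.162.0/25
101 hosts -> /25 (126 usable): 192.168.162.128/25
92 hosts -> /25 (126 usable): 192.168.163.0/25
Allocation: 192.168.162.0/25 (114 hosts, 126 usable); 192.168.162.128/25 (101 hosts, 126 usable); 192.168.163.0/25 (92 hosts, 126 usable)


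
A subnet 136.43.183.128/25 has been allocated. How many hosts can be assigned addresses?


Host bits = 32 - 25 = 7
Total addresses = 2^7 = 128
Usable = total - 2 (network and broadcast)
Usable hosts: 126


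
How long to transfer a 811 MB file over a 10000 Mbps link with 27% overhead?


Effective throughput = 10000 * (1 - 27/100) = 7300 Mbps
File size in Mb = 811 * 8 = 6488 Mb
Time = 6488 / 7300
Time = 0.8888 seconds


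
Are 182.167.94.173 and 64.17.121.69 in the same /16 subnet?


Mask: 255.255.0.0
182.167.94.173 AND mask = 182.167.0.0
64.17.121.69 AND mask = 64.17.0.0
No, different subnets (182.167.0.0 vs 64.17.0.0)


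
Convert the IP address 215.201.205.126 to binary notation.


215 = 11010111
201 = 11001001
205 = 11001101
126 = 01111110
Binary: 11010111.11001001.11001101.01111110


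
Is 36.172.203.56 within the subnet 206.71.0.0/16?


Subnet network: 206.71.0.0
Test IP AND mask: 36.172.0.0
No, 36.172.203.56 is not in 206.71.0.0/16


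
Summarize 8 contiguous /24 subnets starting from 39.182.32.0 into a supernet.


Original prefix: /24
Number of subnets: 8 = 2^3
New prefix = 24 - 3 = 21
Supernet: 39.182.32.0/21


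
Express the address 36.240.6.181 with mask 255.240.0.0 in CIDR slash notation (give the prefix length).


Binary: 11111111.11110000.00000000.00000000
Count leading 1s
Prefix: /12


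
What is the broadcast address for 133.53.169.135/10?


Network: 133.0.0.0/10
Host bits = 22
Set all host bits to 1:
Broadcast: 133.63.255.255


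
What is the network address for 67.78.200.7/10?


IP:   01000011.01001110.11001000.00000111
Mask: 11111111.11000000.00000000.00000000
AND operation:
Net:  01000011.01000000.00000000.00000000
Network: 67.64.0.0/10


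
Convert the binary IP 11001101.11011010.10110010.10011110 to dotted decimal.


11001101 = 205
11011010 = 218
10110010 = 178
10011110 = 158
IP: 205.218.178.158


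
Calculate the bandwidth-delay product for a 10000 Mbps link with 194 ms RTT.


BDP = bandwidth * RTT
= 10000 Mbps * 194 ms
= 10000 * 1e6 * 194 / 1000 bits
= 1940000000 bits
= 242500000 bytes
= 236816.4062 KB
BDP = 1940000000 bits (242500000 bytes)


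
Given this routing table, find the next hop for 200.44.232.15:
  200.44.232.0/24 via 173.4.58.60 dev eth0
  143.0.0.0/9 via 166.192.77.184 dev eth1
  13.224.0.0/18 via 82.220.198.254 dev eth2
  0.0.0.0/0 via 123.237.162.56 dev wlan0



Longest prefix match for 200.44.232.15:
  /24 200.44.232.0: MATCH
  /9 143.0.0.0: no
  /18 13.224.0.0: no
  /0 0.0.0.0: MATCH
Selected: next-hop 173.4.58.60 via eth0 (matched /24)


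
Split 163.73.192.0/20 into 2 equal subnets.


New prefix = 20 + 1 = 21
Each subnet has 2048 addresses
  163.73.192.0/21
  163.73.200.0/21
Subnets: 163.73.192.0/21, 163.73.200.0/21


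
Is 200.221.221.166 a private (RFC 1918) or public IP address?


RFC 1918 private ranges:
  10.0.0.0/8 (10.0.0.0 - 10.255.255.255)
  172.16.0.0/12 (172.16.0.0 - 172.31.255.255)
  192.168.0.0/16 (192.168.0.0 - 192.168.255.255)
Public (not in any RFC 1918 range)


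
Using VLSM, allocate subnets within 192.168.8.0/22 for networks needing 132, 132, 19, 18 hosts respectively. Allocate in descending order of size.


132 hosts -> /24 (254 usable): 192.168.8.0/24
132 hosts -> /24 (254 usable): 192.168.9.0/24
19 hosts -> /27 (30 usable): 192.168.10.0/27
18 hosts -> /27 (30 usable): 192.168.10.32/27
Allocation: 192.168.8.0/24 (132 hosts, 254 usable); 192.168.9.0/24 (132 hosts, 254 usable); 192.168.10.0/27 (19 hosts, 30 usable); 192.168.10.32/27 (18 hosts, 30 usable)


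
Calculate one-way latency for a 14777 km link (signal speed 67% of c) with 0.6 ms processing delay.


Speed = 0.67 * 3e5 km/s = 201000 km/s
Propagation delay = 14777 / 201000 = 0.0735 s = 73.5174 ms
Processing delay = 0.6 ms
Total one-way latency = 74.1174 ms


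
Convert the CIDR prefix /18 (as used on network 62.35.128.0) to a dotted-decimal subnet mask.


/18 means 18 network bits, 14 host bits
Binary: 11111111111111111100000000000000
Mask: 255.255.192.0


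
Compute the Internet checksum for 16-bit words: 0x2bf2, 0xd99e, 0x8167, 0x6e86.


Sum all words (with carry folding):
+ 0x2bf2 = 0x2bf2
+ 0xd99e = 0x0591
+ 0x8167 = 0x86f8
+ 0x6e86 = 0xf57e
One's complement: ~0xf57e
Checksum = 0x0a81


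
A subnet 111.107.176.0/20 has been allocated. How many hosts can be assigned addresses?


Host bits = 32 - 20 = 12
Total addresses = 2^12 = 4096
Usable = total - 2 (network and broadcast)
Usable hosts: 4094


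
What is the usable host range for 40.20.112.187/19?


Network: 40.20.96.0
Broadcast: 40.20.127.255
First usable = network + 1
Last usable = broadcast - 1
Range: 40.20.96.1 to 40.20.127.254


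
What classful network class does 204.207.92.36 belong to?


First octet: 204
Binary: 11001100
110xxxxx -> Class C (192-223)
Class C, default mask 255.255.255.0 (/24)


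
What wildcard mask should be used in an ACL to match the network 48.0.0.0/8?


Subnet mask: 255.0.0.0
Wildcard = 255.255.255.255 - subnet mask
255 - 255 = 0
255 - 0 = 255
255 - 0 = 255
255 - 0 = 255
Wildcard: 0.255.255.255


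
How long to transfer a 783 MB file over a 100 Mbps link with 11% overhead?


Effective throughput = 100 * (1 - 11/100) = 89 Mbps
File size in Mb = 783 * 8 = 6264 Mb
Time = 6264 / 89
Time = 70.382 seconds


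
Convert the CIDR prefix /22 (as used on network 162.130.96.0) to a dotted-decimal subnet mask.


/22 means 22 network bits, 10 host bits
Binary: 11111111111111111111110000000000
Mask: 255.255.252.0


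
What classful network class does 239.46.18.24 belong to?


First octet: 239
Binary: 11101111
1110xxxx -> Class D (224-239)
Class D (multicast), default mask N/A


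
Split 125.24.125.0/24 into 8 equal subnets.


New prefix = 24 + 3 = 27
Each subnet has 32 addresses
  125.24.125.0/27
  125.24.125.32/27
  125.24.125.64/27
  125.24.125.96/27
  125.24.125.128/27
  125.24.125.160/27
  125.24.125.192/27
  125.24.125.224/27
Subnets: 125.24.125.0/27, 125.24.125.32/27, 125.24.125.64/27, 125.24.125.96/27, 125.24.125.128/27, 125.24.125.160/27, 125.24.125.192/27, 125.24.125.224/27


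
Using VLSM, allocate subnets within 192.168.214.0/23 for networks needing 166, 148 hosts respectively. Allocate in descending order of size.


166 hosts -> /24 (254 usable): 192.168.214.0/24
148 hosts -> /24 (254 usable): 192.168.215.0/24
Allocation: 192.168.214.0/24 (166 hosts, 254 usable); 192.168.215.0/24 (148 hosts, 254 usable)


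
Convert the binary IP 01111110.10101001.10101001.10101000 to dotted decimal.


01111110 = 126
10101001 = 169
10101001 = 169
10101000 = 168
IP: 126.169.169.168


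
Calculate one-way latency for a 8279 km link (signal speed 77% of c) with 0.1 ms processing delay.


Speed = 0.77 * 3e5 km/s = 231000 km/s
Propagation delay = 8279 / 231000 = 0.0358 s = 35.8398 ms
Processing delay = 0.1 ms
Total one-way latency = 35.9398 ms


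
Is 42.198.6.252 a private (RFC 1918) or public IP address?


RFC 1918 private ranges:
  10.0.0.0/8 (10.0.0.0 - 10.255.255.255)
  172.16.0.0/12 (172.16.0.0 - 172.31.255.255)
  192.168.0.0/16 (192.168.0.0 - 192.168.255.255)
Public (not in any RFC 1918 range)


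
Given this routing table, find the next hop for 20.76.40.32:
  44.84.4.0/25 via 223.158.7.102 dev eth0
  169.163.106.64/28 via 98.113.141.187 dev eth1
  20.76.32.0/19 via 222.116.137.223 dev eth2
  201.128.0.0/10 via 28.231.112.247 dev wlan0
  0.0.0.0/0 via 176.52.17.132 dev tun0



Longest prefix match for 20.76.40.32:
  /25 44.84.4.0: no
  /28 169.163.106.64: no
  /19 20.76.32.0: MATCH
  /10 201.128.0.0: no
  /0 0.0.0.0: MATCH
Selected: next-hop 222.116.137.223 via eth2 (matched /19)


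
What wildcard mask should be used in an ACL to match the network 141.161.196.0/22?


Subnet mask: 255.255.252.0
Wildcard = 255.255.255.255 - subnet mask
255 - 255 = 0
255 - 255 = 0
255 - 252 = 3
255 - 0 = 255
Wildcard: 0.0.3.255


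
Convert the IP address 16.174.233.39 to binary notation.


16 = 00010000
174 = 10101110
233 = 11101001
39 = 00100111
Binary: 00010000.10101110.11101001.00100111


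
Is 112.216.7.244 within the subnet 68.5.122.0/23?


Subnet network: 68.5.122.0
Test IP AND mask: 112.216.6.0
No, 112.216.7.244 is not in 68.5.122.0/23


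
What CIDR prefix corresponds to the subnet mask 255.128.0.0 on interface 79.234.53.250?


Binary: 11111111.10000000.00000000.00000000
Count leading 1s
Prefix: /9


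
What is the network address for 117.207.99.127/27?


IP:   01110101.11001111.01100011.01111111
Mask: 11111111.11111111.11111111.11100000
AND operation:
Net:  01110101.11001111.01100011.01100000
Network: 117.207.99.96/27


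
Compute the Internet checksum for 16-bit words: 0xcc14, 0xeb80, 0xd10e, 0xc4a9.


Sum all words (with carry folding):
+ 0xcc14 = 0xcc14
+ 0xeb80 = 0xb795
+ 0xd10e = 0x88a4
+ 0xc4a9 = 0x4d4e
One's complement: ~0x4d4e
Checksum = 0xb2b1


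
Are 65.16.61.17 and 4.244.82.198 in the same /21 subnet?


Mask: 255.255.248.0
65.16.61.17 AND mask = 65.16.56.0
4.244.82.198 AND mask = 4.244.80.0
No, different subnets (65.16.56.0 vs 4.244.80.0)


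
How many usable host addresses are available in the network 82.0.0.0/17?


Host bits = 32 - 17 = 15
Total addresses = 2^15 = 32768
Usable = total - 2 (network and broadcast)
Usable hosts: 32766


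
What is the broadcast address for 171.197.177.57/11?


Network: 171.192.0.0/11
Host bits = 21
Set all host bits to 1:
Broadcast: 171.223.255.255


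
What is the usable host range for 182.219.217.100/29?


Network: 182.219.217.96
Broadcast: 182.219.217.103
First usable = network + 1
Last usable = broadcast - 1
Range: 182.219.217.97 to 182.219.217.102


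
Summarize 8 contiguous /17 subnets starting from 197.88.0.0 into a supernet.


Original prefix: /17
Number of subnets: 8 = 2^3
New prefix = 17 - 3 = 14
Supernet: 197.88.0.0/14


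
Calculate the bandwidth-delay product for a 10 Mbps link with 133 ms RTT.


BDP = bandwidth * RTT
= 10 Mbps * 133 ms
= 10 * 1e6 * 133 / 1000 bits
= 1330000 bits
= 166250 bytes
= 162.3535 KB
BDP = 1330000 bits (166250 bytes)


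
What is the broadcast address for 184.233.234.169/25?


Network: 184.233.234.128/25
Host bits = 7
Set all host bits to 1:
Broadcast: 184.233.234.255


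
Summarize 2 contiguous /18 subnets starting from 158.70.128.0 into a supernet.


Original prefix: /18
Number of subnets: 2 = 2^1
New prefix = 18 - 1 = 17
Supernet: 158.70.128.0/17


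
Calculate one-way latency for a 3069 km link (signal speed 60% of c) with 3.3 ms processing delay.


Speed = 0.6 * 3e5 km/s = 180000 km/s
Propagation delay = 3069 / 180000 = 0.017 s = 17.05 ms
Processing delay = 3.3 ms
Total one-way latency = 20.35 ms


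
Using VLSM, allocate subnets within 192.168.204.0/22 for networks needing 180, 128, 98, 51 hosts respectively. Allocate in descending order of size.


180 hosts -> /24 (254 usable): 192.168.204.0/24
128 hosts -> /24 (254 usable): 192.168.205.0/24
98 hosts -> /25 (126 usable): 192.168.206.0/25
51 hosts -> /26 (62 usable): 192.168.206.128/26
Allocation: 192.168.204.0/24 (180 hosts, 254 usable); 192.168.205.0/24 (128 hosts, 254 usable); 192.168.206.0/25 (98 hosts, 126 usable); 192.168.206.128/26 (51 hosts, 62 usable)


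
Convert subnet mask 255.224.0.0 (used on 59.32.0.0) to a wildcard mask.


Subnet mask: 255.224.0.0
Wildcard = 255.255.255.255 - subnet mask
255 - 255 = 0
255 - 224 = 31
255 - 0 = 255
255 - 0 = 255
Wildcard: 0.31.255.255


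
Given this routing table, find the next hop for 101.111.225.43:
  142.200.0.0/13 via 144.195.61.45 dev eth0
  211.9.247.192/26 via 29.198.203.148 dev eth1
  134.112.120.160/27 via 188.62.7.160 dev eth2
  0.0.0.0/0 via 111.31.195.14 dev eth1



Longest prefix match for 101.111.225.43:
  /13 142.200.0.0: no
  /26 211.9.247.192: no
  /27 134.112.120.160: no
  /0 0.0.0.0: MATCH
Selected: next-hop 111.31.195.14 via eth1 (matched /0)


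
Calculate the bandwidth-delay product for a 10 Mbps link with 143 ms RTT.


BDP = bandwidth * RTT
= 10 Mbps * 143 ms
= 10 * 1e6 * 143 / 1000 bits
= 1430000 bits
= 178750 bytes
= 174.5605 KB
BDP = 1430000 bits (178750 bytes)


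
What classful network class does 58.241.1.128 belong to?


First octet: 58
Binary: 00111010
0xxxxxxx -> Class A (1-126)
Class A, default mask 255.0.0.0 (/8)


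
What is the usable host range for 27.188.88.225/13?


Network: 27.184.0.0
Broadcast: 27.191.255.255
First usable = network + 1
Last usable = broadcast - 1
Range: 27.184.0.1 to 27.191.255.254


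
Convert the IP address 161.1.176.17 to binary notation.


161 = 10100001
1 = 00000001
176 = 10110000
17 = 00010001
Binary: 10100001.00000001.10110000.00010001


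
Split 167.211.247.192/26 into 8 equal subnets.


New prefix = 26 + 3 = 29
Each subnet has 8 addresses
  167.211.247.192/29
  167.211.247.200/29
  167.211.247.208/29
  167.211.247.216/29
  167.211.247.224/29
  167.211.247.232/29
  167.211.247.240/29
  167.211.247.248/29
Subnets: 167.211.247.192/29, 167.211.247.200/29, 167.211.247.208/29, 167.211.247.216/29, 167.211.247.224/29, 167.211.247.232/29, 167.211.247.240/29, 167.211.247.248/29


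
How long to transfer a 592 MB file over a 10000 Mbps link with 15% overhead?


Effective throughput = 10000 * (1 - 15/100) = 8500 Mbps
File size in Mb = 592 * 8 = 4736 Mb
Time = 4736 / 8500
Time = 0.5572 seconds


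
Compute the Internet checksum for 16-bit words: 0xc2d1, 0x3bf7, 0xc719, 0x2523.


Sum all words (with carry folding):
+ 0xc2d1 = 0xc2d1
+ 0x3bf7 = 0xfec8
+ 0xc719 = 0xc5e2
+ 0x2523 = 0xeb05
One's complement: ~0xeb05
Checksum = 0x14fa


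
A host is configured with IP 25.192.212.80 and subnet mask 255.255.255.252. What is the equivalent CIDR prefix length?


Binary: 11111111.11111111.11111111.11111100
Count leading 1s
Prefix: /30


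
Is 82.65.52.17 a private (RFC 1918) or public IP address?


RFC 1918 private ranges:
  10.0.0.0/8 (10.0.0.0 - 10.255.255.255)
  172.16.0.0/12 (172.16.0.0 - 172.31.255.255)
  192.168.0.0/16 (192.168.0.0 - 192.168.255.255)
Public (not in any RFC 1918 range)


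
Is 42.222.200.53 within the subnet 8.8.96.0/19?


Subnet network: 8.8.96.0
Test IP AND mask: 42.222.192.0
No, 42.222.200.53 is not in 8.8.96.0/19


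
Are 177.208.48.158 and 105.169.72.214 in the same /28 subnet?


Mask: 255.255.255.240
177.208.48.158 AND mask = 177.208.48.144
105.169.72.214 AND mask = 105.169.72.208
No, different subnets (177.208.48.144 vs 105.169.72.208)


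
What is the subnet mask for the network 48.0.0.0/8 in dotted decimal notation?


/8 means 8 network bits, 24 host bits
Binary: 11111111000000000000000000000000
Mask: 255.0.0.0


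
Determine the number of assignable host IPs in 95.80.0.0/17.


Host bits = 32 - 17 = 15
Total addresses = 2^15 = 32768
Usable = total - 2 (network and broadcast)
Usable hosts: 32766


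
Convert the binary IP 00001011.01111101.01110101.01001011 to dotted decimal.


00001011 = 11
01111101 = 125
01110101 = 117
01001011 = 75
IP: 11.125.117.75


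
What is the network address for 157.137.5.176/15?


IP:   10011101.10001001.00000101.10110000
Mask: 11111111.11111110.00000000.00000000
AND operation:
Net:  10011101.10001000.00000000.00000000
Network: 157.136.0.0/15


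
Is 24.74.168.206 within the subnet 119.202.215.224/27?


Subnet network: 119.202.215.224
Test IP AND mask: 24.74.168.192
No, 24.74.168.206 is not in 119.202.215.224/27


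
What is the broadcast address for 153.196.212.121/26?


Network: 153.196.212.64/26
Host bits = 6
Set all host bits to 1:
Broadcast: 153.196.212.127


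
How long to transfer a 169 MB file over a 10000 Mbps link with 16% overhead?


Effective throughput = 10000 * (1 - 16/100) = 8400 Mbps
File size in Mb = 169 * 8 = 1352 Mb
Time = 1352 / 8400
Time = 0.161 seconds


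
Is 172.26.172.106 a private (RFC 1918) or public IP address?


RFC 1918 private ranges:
  10.0.0.0/8 (10.0.0.0 - 10.255.255.255)
  172.16.0.0/12 (172.16.0.0 - 172.31.255.255)
  192.168.0.0/16 (192.168.0.0 - 192.168.255.255)
Private (in 172.16.0.0/12)


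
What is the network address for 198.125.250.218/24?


IP:   11000110.01111101.11111010.11011010
Mask: 11111111.11111111.11111111.00000000
AND operation:
Net:  11000110.01111101.11111010.00000000
Network: 198.125.250.0/24


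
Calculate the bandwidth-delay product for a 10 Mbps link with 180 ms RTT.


BDP = bandwidth * RTT
= 10 Mbps * 180 ms
= 10 * 1e6 * 180 / 1000 bits
= 1800000 bits
= 225000 bytes
= 219.7266 KB
BDP = 1800000 bits (225000 bytes)


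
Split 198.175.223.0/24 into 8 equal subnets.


New prefix = 24 + 3 = 27
Each subnet has 32 addresses
  198.175.223.0/27
  198.175.223.32/27
  198.175.223.64/27
  198.175.223.96/27
  198.175.223.128/27
  198.175.223.160/27
  198.175.223.192/27
  198.175.223.224/27
Subnets: 198.175.223.0/27, 198.175.223.32/27, 198.175.223.64/27, 198.175.223.96/27, 198.175.223.128/27, 198.175.223.160/27, 198.175.223.192/27, 198.175.223.224/27


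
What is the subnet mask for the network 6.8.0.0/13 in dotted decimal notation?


/13 means 13 network bits, 19 host bits
Binary: 11111111111110000000000000000000
Mask: 255.248.0.0


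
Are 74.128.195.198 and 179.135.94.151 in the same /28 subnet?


Mask: 255.255.255.240
74.128.195.198 AND mask = 74.128.195.192
179.135.94.151 AND mask = 179.135.94.144
No, different subnets (74.128.195.192 vs 179.135.94.144)


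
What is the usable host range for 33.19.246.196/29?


Network: 33.19.246.192
Broadcast: 33.19.246.199
First usable = network + 1
Last usable = broadcast - 1
Range: 33.19.246.193 to 33.19.246.198


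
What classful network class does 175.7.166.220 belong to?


First octet: 175
Binary: 10101111
10xxxxxx -> Class B (128-191)
Class B, default mask 255.255.0.0 (/16)


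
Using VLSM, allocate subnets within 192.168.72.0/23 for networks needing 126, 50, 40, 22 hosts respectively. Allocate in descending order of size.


126 hosts -> /25 (126 usable): 192.168.72.0/25
50 hosts -> /26 (62 usable): 192.168.72.128/26
40 hosts -> /26 (62 usable): 192.168.72.192/26
22 hosts -> /27 (30 usable): 192.168.73.0/27
Allocation: 192.168.72.0/25 (126 hosts, 126 usable); 192.168.72.128/26 (50 hosts, 62 usable); 192.168.72.192/26 (40 hosts, 62 usable); 192.168.73.0/27 (22 hosts, 30 usable)


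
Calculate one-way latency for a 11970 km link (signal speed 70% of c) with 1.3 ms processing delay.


Speed = 0.7 * 3e5 km/s = 210000 km/s
Propagation delay = 11970 / 210000 = 0.057 s = 57 ms
Processing delay = 1.3 ms
Total one-way latency = 58.3 ms


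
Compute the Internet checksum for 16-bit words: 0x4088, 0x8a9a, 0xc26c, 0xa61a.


Sum all words (with carry folding):
+ 0x4088 = 0x4088
+ 0x8a9a = 0xcb22
+ 0xc26c = 0x8d8f
+ 0xa61a = 0x33aa
One's complement: ~0x33aa
Checksum = 0xcc55


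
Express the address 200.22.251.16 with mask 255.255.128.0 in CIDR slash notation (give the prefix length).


Binary: 11111111.11111111.10000000.00000000
Count leading 1s
Prefix: /17


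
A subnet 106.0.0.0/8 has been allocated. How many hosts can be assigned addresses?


Host bits = 32 - 8 = 24
Total addresses = 2^24 = 16777216
Usable = total - 2 (network and broadcast)
Usable hosts: 16777214


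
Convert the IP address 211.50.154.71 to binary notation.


211 = 11010011
50 = 00110010
154 = 10011010
71 = 01000111
Binary: 11010011.00110010.10011010.01000111


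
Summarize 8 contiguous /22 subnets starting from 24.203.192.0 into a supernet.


Original prefix: /22
Number of subnets: 8 = 2^3
New prefix = 22 - 3 = 19
Supernet: 24.203.192.0/19


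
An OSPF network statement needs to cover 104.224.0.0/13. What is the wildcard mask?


Subnet mask: 255.248.0.0
Wildcard = 255.255.255.255 - subnet mask
255 - 255 = 0
255 - 248 = 7
255 - 0 = 255
255 - 0 = 255
Wildcard: 0.7.255.255


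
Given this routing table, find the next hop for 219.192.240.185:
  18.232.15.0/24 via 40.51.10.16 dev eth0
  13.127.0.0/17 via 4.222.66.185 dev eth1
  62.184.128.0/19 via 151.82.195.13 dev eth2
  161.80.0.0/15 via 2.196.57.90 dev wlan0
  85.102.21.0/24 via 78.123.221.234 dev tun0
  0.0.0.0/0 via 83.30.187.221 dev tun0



Longest prefix match for 219.192.240.185:
  /24 18.232.15.0: no
  /17 13.127.0.0: no
  /19 62.184.128.0: no
  /15 161.80.0.0: no
  /24 85.102.21.0: no
  /0 0.0.0.0: MATCH
Selected: next-hop 83.30.187.221 via tun0 (matched /0)


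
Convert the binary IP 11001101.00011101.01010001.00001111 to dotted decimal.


11001101 = 205
00011101 = 29
01010001 = 81
00001111 = 15
IP: 205.29.81.15


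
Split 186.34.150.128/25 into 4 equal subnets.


New prefix = 25 + 2 = 27
Each subnet has 32 addresses
  186.34.150.128/27
  186.34.150.160/27
  186.34.150.192/27
  186.34.150.224/27
Subnets: 186.34.150.128/27, 186.34.150.160/27, 186.34.150.192/27, 186.34.150.224/27
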